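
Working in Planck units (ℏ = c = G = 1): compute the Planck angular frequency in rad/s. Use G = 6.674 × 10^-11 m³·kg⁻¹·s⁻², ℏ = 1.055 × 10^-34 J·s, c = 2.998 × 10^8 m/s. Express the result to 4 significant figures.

1.855 × 10^43 rad/s

From ℏ = c = G = 1 the angular frequency scale is ω_P = √(c⁵/(ℏG)).
  = √(3.440 × 10^86)
  = 1.855 × 10^43 rad/s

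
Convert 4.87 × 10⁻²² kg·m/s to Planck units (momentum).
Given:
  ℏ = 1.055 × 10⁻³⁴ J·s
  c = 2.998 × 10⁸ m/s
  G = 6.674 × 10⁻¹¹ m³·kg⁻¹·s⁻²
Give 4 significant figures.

7.462 × 10⁻²³

Planck momentum: p_P = √(ℏc³/G) = 6.527 kg·m/s.
4.87 × 10⁻²² / 6.527 = 7.462 × 10⁻²³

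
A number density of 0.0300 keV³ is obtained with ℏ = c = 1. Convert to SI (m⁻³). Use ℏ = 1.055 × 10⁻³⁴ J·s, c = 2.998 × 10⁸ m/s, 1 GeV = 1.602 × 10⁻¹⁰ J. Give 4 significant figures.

3.898 × 10²⁷ m⁻³

Number density is [L]⁻³ = [E]³/(ℏc)³.
1 GeV³ → 1/(ℏc)³ × (1 GeV in J)³ = 1.299 × 10⁴⁷ m⁻³.
Convert the energy scale: 0.0300 keV³ = 3.00 × 10⁻²⁰ GeV³.
Result: 3.00 × 10⁻²⁰ × 1.299 × 10⁴⁷ = 3.898 × 10²⁷ m⁻³.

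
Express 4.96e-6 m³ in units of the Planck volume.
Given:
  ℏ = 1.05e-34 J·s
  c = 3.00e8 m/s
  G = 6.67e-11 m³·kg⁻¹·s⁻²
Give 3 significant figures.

Planck volume: V_P = (ℏG/c³)^(3/2) = 4.18e-105 m³.
4.96e-6 / 4.18e-105 = 1.19e99

1.19e99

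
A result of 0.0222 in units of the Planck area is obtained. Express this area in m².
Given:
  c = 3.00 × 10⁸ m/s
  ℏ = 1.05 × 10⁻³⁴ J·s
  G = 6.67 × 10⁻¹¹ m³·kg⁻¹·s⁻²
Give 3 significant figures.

One Planck area: A_P = ℏG/c³ = 2.59 × 10⁻⁷⁰ m².
0.0222 × 2.59 × 10⁻⁷⁰ m² = 5.76 × 10⁻⁷² m²

5.76 × 10⁻⁷² m²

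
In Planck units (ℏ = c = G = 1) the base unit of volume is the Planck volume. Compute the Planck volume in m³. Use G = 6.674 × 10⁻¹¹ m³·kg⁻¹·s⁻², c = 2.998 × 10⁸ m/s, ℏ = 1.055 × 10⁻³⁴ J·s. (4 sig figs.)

V_P = (ℏG/c³)^(3/2)
  = √(1.784 × 10⁻²⁰⁹)
  = 4.224 × 10⁻¹⁰⁵ m³

4.224 × 10⁻¹⁰⁵ m³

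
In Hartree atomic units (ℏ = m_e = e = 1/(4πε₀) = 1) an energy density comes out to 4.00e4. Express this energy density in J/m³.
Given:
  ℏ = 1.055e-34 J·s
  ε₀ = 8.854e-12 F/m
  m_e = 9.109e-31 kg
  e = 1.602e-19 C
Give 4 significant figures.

1.172e18 J/m³

One atomic unit of energy density: u_au = E_h/a₀³ = m_e⁴e¹⁰/((4πε₀)⁵ℏ⁸) = 2.929e13 J/m³.
4.00e4 × 2.929e13 J/m³ = 1.172e18 J/m³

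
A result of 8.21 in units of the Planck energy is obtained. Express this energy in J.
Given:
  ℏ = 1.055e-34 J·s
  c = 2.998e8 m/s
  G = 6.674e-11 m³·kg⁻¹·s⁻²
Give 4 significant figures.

1.606e10 J

One Planck energy: E_P = √(ℏc⁵/G) = 1.957e9 J.
8.21 × 1.957e9 J = 1.606e10 J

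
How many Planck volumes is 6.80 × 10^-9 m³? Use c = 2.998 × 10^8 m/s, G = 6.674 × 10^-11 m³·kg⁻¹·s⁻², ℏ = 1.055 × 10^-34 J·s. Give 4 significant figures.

Planck volume: V_P = (ℏG/c³)^(3/2) = 4.224 × 10^-105 m³.
6.80 × 10^-9 / 4.224 × 10^-105 = 1.610 × 10^96

1.610 × 10^96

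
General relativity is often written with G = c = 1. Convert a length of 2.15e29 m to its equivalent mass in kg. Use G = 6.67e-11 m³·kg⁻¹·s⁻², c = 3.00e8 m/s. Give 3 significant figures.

Length → mass via c²/G.
2.15e29 m × (c²/G) = 2.90e56 kg

2.90e56 kg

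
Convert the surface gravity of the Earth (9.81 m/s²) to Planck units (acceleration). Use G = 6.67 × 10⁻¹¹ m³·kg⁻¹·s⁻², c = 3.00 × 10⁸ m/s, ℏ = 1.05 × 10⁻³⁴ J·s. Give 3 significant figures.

1.76 × 10⁻⁵¹

Planck acceleration: a_P = √(c⁷/(ℏG)) = 5.59 × 10⁵¹ m/s².
9.81 / 5.59 × 10⁵¹ = 1.76 × 10⁻⁵¹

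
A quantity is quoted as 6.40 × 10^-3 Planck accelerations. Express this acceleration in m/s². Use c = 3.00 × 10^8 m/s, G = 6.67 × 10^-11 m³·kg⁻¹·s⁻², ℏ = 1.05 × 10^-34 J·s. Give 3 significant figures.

3.58 × 10^49 m/s²

One Planck acceleration: a_P = √(c⁷/(ℏG)) = 5.59 × 10^51 m/s².
6.40 × 10^-3 × 5.59 × 10^51 m/s² = 3.58 × 10^49 m/s²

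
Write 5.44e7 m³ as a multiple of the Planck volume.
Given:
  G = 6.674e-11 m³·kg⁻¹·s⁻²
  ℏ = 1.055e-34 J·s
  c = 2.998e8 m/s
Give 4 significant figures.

Planck volume: V_P = (ℏG/c³)^(3/2) = 4.224e-105 m³.
5.44e7 / 4.224e-105 = 1.288e112

1.288e112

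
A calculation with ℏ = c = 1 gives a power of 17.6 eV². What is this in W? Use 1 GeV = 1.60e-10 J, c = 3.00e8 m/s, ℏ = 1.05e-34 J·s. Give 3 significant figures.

Power is [E]/[T] = [E]²/ℏ.
1 GeV² → 1/ℏ × (1 GeV in J)² = 2.44e14 W.
Convert the energy scale: 17.6 eV² = 1.76e-17 GeV².
Result: 1.76e-17 × 2.44e14 = 4.29e-3 W.

4.29e-3 W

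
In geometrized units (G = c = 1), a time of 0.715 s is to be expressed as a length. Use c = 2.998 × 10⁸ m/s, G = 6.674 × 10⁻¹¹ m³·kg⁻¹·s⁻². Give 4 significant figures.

2.144 × 10⁸ m

Time → length via c.
0.715 s × (c) = 2.144 × 10⁸ m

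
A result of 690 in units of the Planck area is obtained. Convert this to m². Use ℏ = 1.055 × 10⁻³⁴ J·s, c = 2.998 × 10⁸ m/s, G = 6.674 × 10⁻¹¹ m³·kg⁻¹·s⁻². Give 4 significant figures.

1.803 × 10⁻⁶⁷ m²

One Planck area: A_P = ℏG/c³ = 2.613 × 10⁻⁷⁰ m².
690 × 2.613 × 10⁻⁷⁰ m² = 1.803 × 10⁻⁶⁷ m²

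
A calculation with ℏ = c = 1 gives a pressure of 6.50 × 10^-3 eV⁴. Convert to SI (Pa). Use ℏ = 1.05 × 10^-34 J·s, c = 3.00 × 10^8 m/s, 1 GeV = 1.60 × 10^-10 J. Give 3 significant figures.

Pressure is [E]/[L]³ = [E]⁴/(ℏc)³.
1 GeV⁴ → 1/(ℏc)³ × (1 GeV in J)⁴ = 2.10 × 10^37 Pa.
Convert the energy scale: 6.50 × 10^-3 eV⁴ = 6.50 × 10^-39 GeV⁴.
Result: 6.50 × 10^-39 × 2.10 × 10^37 = 0.136 Pa.

0.136 Pa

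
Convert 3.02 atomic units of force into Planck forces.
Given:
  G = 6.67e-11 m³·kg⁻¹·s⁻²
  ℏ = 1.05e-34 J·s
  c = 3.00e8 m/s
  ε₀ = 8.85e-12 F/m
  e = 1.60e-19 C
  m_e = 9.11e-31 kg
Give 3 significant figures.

2.07e-51

atomic unit of force: F_au = E_h/a₀ = m_e²e⁶/((4πε₀)³ℏ⁴) = 8.33e-8 N
Planck force: F_P = c⁴/G = 1.21e44 N
3.02 × 8.33e-8 / 1.21e44 = 2.07e-51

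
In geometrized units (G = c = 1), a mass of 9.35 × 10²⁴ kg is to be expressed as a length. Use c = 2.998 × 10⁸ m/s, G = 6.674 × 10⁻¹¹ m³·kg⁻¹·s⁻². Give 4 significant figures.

In G = c = 1 units mass has dimensions of length; the conversion factor is G/c².
9.35 × 10²⁴ kg × (G/c²) = 6.943 × 10⁻³ m

6.943 × 10⁻³ m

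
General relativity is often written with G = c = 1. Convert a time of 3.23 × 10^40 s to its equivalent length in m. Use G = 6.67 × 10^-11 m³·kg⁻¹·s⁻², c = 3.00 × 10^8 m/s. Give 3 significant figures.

Time → length via c.
3.23 × 10^40 s × (c) = 9.69 × 10^48 m

9.69 × 10^48 m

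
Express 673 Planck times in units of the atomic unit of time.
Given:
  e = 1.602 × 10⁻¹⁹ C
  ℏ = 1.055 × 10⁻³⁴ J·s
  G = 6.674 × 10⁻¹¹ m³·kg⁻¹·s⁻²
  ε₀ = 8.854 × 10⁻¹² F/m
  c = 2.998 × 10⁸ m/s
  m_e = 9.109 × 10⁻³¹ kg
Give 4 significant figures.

1.498 × 10⁻²⁴

Planck time: t_P = √(ℏG/c⁵) = 5.392 × 10⁻⁴⁴ s
atomic unit of time: τ_au = (4πε₀)²ℏ³/(m_e e⁴) = 2.423 × 10⁻¹⁷ s
673 × 5.392 × 10⁻⁴⁴ / 2.423 × 10⁻¹⁷ = 1.498 × 10⁻²⁴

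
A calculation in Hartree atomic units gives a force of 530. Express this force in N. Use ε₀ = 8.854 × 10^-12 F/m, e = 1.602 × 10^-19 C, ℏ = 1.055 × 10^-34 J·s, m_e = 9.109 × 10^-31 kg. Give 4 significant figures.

4.356 × 10^-5 N

One atomic unit of force: F_au = E_h/a₀ = m_e²e⁶/((4πε₀)³ℏ⁴) = 8.220 × 10^-8 N.
530 × 8.220 × 10^-8 N = 4.356 × 10^-5 N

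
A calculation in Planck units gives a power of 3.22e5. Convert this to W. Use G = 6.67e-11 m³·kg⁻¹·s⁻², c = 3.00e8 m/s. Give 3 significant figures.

One Planck power: P_P = c⁵/G = 3.64e52 W.
3.22e5 × 3.64e52 W = 1.17e58 W

1.17e58 W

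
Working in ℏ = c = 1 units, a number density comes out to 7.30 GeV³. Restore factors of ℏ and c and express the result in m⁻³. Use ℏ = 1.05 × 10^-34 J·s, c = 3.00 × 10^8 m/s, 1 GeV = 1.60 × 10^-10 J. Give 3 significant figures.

Number density is [L]⁻³ = [E]³/(ℏc)³.
1 GeV³ → 1/(ℏc)³ × (1 GeV in J)³ = 1.31 × 10^47 m⁻³.
Result: 7.30 × 1.31 × 10^47 = 9.57 × 10^47 m⁻³.

9.57 × 10^47 m⁻³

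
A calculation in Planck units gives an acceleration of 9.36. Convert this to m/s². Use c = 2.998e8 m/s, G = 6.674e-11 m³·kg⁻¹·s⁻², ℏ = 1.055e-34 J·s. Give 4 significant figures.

One Planck acceleration: a_P = √(c⁷/(ℏG)) = 5.560e51 m/s².
9.36 × 5.560e51 m/s² = 5.204e52 m/s²

5.204e52 m/s²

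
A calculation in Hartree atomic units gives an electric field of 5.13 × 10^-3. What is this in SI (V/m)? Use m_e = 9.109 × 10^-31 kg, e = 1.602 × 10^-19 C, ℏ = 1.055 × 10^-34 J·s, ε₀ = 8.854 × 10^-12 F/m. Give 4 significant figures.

One atomic unit of electric field: E_au = E_h/(e a₀) = m_e²e⁵/((4πε₀)³ℏ⁴) = 5.131 × 10^11 V/m.
5.13 × 10^-3 × 5.131 × 10^11 V/m = 2.632 × 10^9 V/m

2.632 × 10^9 V/m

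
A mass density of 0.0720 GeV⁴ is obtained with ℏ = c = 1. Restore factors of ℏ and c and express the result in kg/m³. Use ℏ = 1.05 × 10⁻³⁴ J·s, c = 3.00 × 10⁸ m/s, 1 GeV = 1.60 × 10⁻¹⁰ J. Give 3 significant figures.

Mass density is [E]/(c²[L]³) = [E]⁴/(ℏ³c⁵).
1 GeV⁴ → 1/(ℏ³c⁵) × (1 GeV in J)⁴ = 2.33 × 10²⁰ kg/m³.
Result: 0.0720 × 2.33 × 10²⁰ = 1.68 × 10¹⁹ kg/m³.

1.68 × 10¹⁹ kg/m³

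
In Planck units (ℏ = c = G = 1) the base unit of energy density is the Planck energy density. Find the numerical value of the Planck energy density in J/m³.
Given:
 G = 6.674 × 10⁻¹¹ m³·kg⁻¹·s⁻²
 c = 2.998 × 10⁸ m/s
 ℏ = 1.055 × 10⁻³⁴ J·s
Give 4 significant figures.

4.632 × 10¹¹³ J/m³

u_P = c⁷/(ℏG²)
  = 2.177 × 10⁵⁹ / 4.699 × 10⁻⁵⁵
  = 4.632 × 10¹¹³ J/m³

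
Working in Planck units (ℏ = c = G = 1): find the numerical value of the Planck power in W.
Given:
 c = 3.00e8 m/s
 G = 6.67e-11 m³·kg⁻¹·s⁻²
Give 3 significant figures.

Dimensional analysis gives P_P = c⁵/G.
  = 2.43e42 / 6.67e-11
  = 3.64e52 W

3.64e52 W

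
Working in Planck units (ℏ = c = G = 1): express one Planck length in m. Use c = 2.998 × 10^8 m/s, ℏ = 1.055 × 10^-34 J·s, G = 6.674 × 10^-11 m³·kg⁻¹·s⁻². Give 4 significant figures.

From ℏ = c = G = 1 the length scale is ℓ_P = √(ℏG/c³).
  = √(2.613 × 10^-70)
  = 1.616 × 10^-35 m

1.616 × 10^-35 m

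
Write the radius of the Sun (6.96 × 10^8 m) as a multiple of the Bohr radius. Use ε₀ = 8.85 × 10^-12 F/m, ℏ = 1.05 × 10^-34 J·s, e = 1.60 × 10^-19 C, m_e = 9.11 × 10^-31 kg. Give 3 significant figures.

1.32 × 10^19

Bohr radius: a₀ = 4πε₀ℏ²/(m_e e²) = 5.26 × 10^-11 m.
6.96 × 10^8 / 5.26 × 10^-11 = 1.32 × 10^19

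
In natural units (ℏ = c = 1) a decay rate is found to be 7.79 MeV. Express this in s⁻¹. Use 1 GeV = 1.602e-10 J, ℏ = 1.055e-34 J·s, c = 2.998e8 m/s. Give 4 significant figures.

1.183e22 s⁻¹

A rate is [E]/ℏ; divide by ℏ.
1 GeV → 1/ℏ × (1 GeV in J) = 1.518e24 s⁻¹.
Convert the energy scale: 7.79 MeV = 7.79e-3 GeV.
Result: 7.79e-3 × 1.518e24 = 1.183e22 s⁻¹.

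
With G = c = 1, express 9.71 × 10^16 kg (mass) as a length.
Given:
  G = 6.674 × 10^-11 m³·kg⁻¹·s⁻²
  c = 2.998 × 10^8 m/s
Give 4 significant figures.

7.210 × 10^-11 m

In G = c = 1 units mass has dimensions of length; the conversion factor is G/c².
9.71 × 10^16 kg × (G/c²) = 7.210 × 10^-11 m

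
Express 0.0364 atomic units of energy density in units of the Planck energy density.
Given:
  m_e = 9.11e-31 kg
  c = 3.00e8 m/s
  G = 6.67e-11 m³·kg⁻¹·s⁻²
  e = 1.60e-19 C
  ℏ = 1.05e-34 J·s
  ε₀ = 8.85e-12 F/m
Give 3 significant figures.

2.34e-102

atomic unit of energy density: u_au = E_h/a₀³ = m_e⁴e¹⁰/((4πε₀)⁵ℏ⁸) = 3.01e13 J/m³
Planck energy density: u_P = c⁷/(ℏG²) = 4.68e113 J/m³
0.0364 × 3.01e13 / 4.68e113 = 2.34e-102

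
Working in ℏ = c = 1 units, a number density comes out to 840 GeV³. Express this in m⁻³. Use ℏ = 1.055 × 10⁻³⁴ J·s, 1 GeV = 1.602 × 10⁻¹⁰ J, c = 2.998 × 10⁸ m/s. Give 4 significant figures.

1.091 × 10⁵⁰ m⁻³

Number density is [L]⁻³ = [E]³/(ℏc)³.
1 GeV³ → 1/(ℏc)³ × (1 GeV in J)³ = 1.299 × 10⁴⁷ m⁻³.
Result: 840 × 1.299 × 10⁴⁷ = 1.091 × 10⁵⁰ m⁻³.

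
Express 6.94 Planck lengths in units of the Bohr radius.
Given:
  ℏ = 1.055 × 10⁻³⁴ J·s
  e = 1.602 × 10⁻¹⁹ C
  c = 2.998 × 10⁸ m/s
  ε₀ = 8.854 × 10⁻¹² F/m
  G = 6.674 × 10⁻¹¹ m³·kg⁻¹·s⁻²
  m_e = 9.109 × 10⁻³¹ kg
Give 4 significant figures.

2.118 × 10⁻²⁴

Planck length: ℓ_P = √(ℏG/c³) = 1.616 × 10⁻³⁵ m
Bohr radius: a₀ = 4πε₀ℏ²/(m_e e²) = 5.297 × 10⁻¹¹ m
6.94 × 1.616 × 10⁻³⁵ / 5.297 × 10⁻¹¹ = 2.118 × 10⁻²⁴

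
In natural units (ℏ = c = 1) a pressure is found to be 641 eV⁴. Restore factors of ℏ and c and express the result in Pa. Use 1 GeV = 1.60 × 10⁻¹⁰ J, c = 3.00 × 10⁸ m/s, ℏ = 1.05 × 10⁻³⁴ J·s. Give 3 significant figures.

1.34 × 10⁴ Pa

Pressure is [E]/[L]³ = [E]⁴/(ℏc)³.
1 GeV⁴ → 1/(ℏc)³ × (1 GeV in J)⁴ = 2.10 × 10³⁷ Pa.
Convert the energy scale: 641 eV⁴ = 6.41 × 10⁻³⁴ GeV⁴.
Result: 6.41 × 10⁻³⁴ × 2.10 × 10³⁷ = 1.34 × 10⁴ Pa.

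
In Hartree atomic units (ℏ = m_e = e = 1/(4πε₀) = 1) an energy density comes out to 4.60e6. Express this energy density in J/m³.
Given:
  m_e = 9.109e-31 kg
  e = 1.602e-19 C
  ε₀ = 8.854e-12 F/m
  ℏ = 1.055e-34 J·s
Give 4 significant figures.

One atomic unit of energy density: u_au = E_h/a₀³ = m_e⁴e¹⁰/((4πε₀)⁵ℏ⁸) = 2.929e13 J/m³.
4.60e6 × 2.929e13 J/m³ = 1.347e20 J/m³

1.347e20 J/m³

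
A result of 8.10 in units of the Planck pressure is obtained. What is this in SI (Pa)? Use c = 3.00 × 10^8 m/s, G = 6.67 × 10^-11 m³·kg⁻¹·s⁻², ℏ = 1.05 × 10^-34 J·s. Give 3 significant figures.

One Planck pressure: p_P = c⁷/(ℏG²) = 4.68 × 10^113 Pa.
8.10 × 4.68 × 10^113 Pa = 3.79 × 10^114 Pa

3.79 × 10^114 Pa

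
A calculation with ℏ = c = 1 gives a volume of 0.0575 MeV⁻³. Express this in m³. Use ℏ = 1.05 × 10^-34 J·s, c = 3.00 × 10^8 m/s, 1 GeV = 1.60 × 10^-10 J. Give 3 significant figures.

Volume is [L]³ = [E]⁻³·(ℏc)³.
1 GeV⁻³ → (ℏc)³ × (1 GeV in J)⁻³ = 7.63 × 10^-48 m³.
Convert the energy scale: 0.0575 MeV⁻³ = 5.75 × 10^7 GeV⁻³.
Result: 5.75 × 10^7 × 7.63 × 10^-48 = 4.39 × 10^-40 m³.

4.39 × 10^-40 m³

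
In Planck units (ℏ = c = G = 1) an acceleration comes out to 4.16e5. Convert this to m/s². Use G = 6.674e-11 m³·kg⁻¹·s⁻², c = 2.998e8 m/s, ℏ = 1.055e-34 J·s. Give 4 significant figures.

One Planck acceleration: a_P = √(c⁷/(ℏG)) = 5.560e51 m/s².
4.16e5 × 5.560e51 m/s² = 2.313e57 m/s²

2.313e57 m/s²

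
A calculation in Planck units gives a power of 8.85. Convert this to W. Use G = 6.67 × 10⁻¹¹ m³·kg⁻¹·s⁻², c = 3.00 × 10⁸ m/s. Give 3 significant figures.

One Planck power: P_P = c⁵/G = 3.64 × 10⁵² W.
8.85 × 3.64 × 10⁵² W = 3.22 × 10⁵³ W

3.22 × 10⁵³ W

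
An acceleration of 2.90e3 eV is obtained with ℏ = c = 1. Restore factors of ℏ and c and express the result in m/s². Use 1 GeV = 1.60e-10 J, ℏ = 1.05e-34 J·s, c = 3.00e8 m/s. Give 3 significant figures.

Acceleration is [L]/[T]² = c·[E]/ℏ.
1 GeV → c/ℏ × (1 GeV in J) = 4.57e32 m/s².
Convert the energy scale: 2.90e3 eV = 2.90e-6 GeV.
Result: 2.90e-6 × 4.57e32 = 1.33e27 m/s².

1.33e27 m/s²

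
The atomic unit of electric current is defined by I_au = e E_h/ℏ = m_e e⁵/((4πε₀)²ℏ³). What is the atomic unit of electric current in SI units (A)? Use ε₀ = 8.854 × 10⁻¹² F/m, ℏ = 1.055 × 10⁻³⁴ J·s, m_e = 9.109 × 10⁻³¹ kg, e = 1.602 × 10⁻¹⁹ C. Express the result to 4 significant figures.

I_au = e E_h/ℏ = m_e e⁵/((4πε₀)²ℏ³)
E_h = 4.354 × 10⁻¹⁸ J
e·E_h/ℏ = 6.612 × 10⁻³ A

6.612 × 10⁻³ A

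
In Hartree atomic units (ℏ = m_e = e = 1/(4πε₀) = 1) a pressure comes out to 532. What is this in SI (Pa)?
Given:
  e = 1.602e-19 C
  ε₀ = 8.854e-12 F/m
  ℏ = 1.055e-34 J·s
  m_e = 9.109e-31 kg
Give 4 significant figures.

1.558e16 Pa

One atomic unit of pressure: P_au = E_h/a₀³ = m_e⁴e¹⁰/((4πε₀)⁵ℏ⁸) = 2.929e13 Pa.
532 × 2.929e13 Pa = 1.558e16 Pa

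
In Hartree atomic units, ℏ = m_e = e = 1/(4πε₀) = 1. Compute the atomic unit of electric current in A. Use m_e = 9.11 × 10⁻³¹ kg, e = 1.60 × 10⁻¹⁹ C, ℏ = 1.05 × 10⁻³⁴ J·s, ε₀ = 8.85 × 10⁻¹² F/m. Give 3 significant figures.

6.67 × 10⁻³ A

Dimensional analysis gives I_au = e E_h/ℏ = m_e e⁵/((4πε₀)²ℏ³).
E_h = 4.38 × 10⁻¹⁸ J
e·E_h/ℏ = 6.67 × 10⁻³ A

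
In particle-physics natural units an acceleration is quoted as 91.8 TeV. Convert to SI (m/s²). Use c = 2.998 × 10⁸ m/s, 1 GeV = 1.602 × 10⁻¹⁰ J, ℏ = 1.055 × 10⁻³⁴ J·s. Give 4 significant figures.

4.179 × 10³⁷ m/s²

Acceleration is [L]/[T]² = c·[E]/ℏ.
1 GeV → c/ℏ × (1 GeV in J) = 4.552 × 10³² m/s².
Convert the energy scale: 91.8 TeV = 9.18 × 10⁴ GeV.
Result: 9.18 × 10⁴ × 4.552 × 10³² = 4.179 × 10³⁷ m/s².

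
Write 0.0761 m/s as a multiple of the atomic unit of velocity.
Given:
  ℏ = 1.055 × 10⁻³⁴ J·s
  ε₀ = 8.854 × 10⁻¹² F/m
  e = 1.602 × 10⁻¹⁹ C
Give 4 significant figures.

3.481 × 10⁻⁸

atomic unit of velocity: v_au = e²/(4πε₀ℏ) = 2.186 × 10⁶ m/s.
0.0761 / 2.186 × 10⁶ = 3.481 × 10⁻⁸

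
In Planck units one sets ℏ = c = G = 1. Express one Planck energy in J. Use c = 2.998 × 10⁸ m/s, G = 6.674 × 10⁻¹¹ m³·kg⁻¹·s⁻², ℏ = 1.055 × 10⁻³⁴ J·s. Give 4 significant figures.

1.957 × 10⁹ J

E_P = √(ℏc⁵/G)
  = √(3.828 × 10¹⁸)
  = 1.957 × 10⁹ J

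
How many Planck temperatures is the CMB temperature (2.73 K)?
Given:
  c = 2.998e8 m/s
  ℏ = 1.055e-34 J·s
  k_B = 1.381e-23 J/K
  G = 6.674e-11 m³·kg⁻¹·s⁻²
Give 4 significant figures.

Planck temperature: T_P = √(ℏc⁵/G) / k_B = 1.417e32 K.
2.73 / 1.417e32 = 1.927e-32

1.927e-32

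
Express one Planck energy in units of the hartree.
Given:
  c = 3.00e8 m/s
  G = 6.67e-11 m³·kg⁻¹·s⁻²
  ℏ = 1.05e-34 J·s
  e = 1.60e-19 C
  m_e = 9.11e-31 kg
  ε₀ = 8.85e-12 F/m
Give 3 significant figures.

4.47e26

Planck energy: E_P = √(ℏc⁵/G) = 1.96e9 J
hartree: E_h = m_e e⁴/(4πε₀ℏ)² = 4.38e-18 J
ratio = 1.96e9 / 4.38e-18 = 4.47e26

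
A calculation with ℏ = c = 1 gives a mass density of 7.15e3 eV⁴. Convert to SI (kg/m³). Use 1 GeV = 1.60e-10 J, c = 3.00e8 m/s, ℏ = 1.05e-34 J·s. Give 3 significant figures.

Mass density is [E]/(c²[L]³) = [E]⁴/(ℏ³c⁵).
1 GeV⁴ → 1/(ℏ³c⁵) × (1 GeV in J)⁴ = 2.33e20 kg/m³.
Convert the energy scale: 7.15e3 eV⁴ = 7.15e-33 GeV⁴.
Result: 7.15e-33 × 2.33e20 = 1.67e-12 kg/m³.

1.67e-12 kg/m³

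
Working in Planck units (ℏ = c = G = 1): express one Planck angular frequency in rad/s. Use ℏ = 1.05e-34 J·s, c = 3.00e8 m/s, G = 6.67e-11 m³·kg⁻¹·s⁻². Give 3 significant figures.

Dimensional analysis gives ω_P = √(c⁵/(ℏG)).
  = √(3.47e86)
  = 1.86e43 rad/s

1.86e43 rad/s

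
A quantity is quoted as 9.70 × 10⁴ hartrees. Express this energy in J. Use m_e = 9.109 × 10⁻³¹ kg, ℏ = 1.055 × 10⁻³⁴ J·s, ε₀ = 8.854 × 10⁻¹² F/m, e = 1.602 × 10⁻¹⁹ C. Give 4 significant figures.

4.224 × 10⁻¹³ J

One hartree: E_h = m_e e⁴/(4πε₀ℏ)² = 4.354 × 10⁻¹⁸ J.
9.70 × 10⁴ × 4.354 × 10⁻¹⁸ J = 4.224 × 10⁻¹³ J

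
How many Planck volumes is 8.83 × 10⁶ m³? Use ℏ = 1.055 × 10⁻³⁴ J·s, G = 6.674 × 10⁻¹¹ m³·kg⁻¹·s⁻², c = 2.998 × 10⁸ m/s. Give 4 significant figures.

Planck volume: V_P = (ℏG/c³)^(3/2) = 4.224 × 10⁻¹⁰⁵ m³.
8.83 × 10⁶ / 4.224 × 10⁻¹⁰⁵ = 2.090 × 10¹¹¹

2.090 × 10¹¹¹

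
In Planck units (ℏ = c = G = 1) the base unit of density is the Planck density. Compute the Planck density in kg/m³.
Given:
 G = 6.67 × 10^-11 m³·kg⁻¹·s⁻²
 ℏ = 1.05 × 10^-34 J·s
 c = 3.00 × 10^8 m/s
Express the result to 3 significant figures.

5.20 × 10^96 kg/m³

ρ_P = c⁵/(ℏG²)
  = 2.43 × 10^42 / 4.67 × 10^-55
  = 5.20 × 10^96 kg/m³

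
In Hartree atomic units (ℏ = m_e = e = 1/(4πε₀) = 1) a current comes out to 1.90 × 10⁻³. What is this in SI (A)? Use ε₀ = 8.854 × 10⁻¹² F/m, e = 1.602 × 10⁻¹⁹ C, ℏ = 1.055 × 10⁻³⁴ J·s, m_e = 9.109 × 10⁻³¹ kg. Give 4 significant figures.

1.256 × 10⁻⁵ A

One atomic unit of electric current: I_au = e E_h/ℏ = m_e e⁵/((4πε₀)²ℏ³) = 6.612 × 10⁻³ A.
1.90 × 10⁻³ × 6.612 × 10⁻³ A = 1.256 × 10⁻⁵ A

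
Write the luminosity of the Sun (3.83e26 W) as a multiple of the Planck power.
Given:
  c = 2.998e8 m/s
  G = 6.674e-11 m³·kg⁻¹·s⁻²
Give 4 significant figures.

Planck power: P_P = c⁵/G = 3.629e52 W.
3.83e26 / 3.629e52 = 1.055e-26

1.055e-26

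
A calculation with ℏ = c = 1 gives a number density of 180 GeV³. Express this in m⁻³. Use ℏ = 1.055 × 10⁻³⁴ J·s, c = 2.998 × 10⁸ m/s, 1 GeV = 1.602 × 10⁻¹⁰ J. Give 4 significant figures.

Number density is [L]⁻³ = [E]³/(ℏc)³.
1 GeV³ → 1/(ℏc)³ × (1 GeV in J)³ = 1.299 × 10⁴⁷ m⁻³.
Result: 180 × 1.299 × 10⁴⁷ = 2.339 × 10⁴⁹ m⁻³.

2.339 × 10⁴⁹ m⁻³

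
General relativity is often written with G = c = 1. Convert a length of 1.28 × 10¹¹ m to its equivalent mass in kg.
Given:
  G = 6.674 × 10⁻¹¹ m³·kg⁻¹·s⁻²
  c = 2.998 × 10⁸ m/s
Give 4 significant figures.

1.724 × 10³⁸ kg

Length → mass via c²/G.
1.28 × 10¹¹ m × (c²/G) = 1.724 × 10³⁸ kg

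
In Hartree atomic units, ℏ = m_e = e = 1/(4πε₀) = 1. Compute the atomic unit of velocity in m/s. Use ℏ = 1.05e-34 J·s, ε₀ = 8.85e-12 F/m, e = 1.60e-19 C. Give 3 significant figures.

Dimensional analysis gives v_au = e²/(4πε₀ℏ).
  = 2.56e-38 / 1.17e-44
  = 2.19e6 m/s

2.19e6 m/s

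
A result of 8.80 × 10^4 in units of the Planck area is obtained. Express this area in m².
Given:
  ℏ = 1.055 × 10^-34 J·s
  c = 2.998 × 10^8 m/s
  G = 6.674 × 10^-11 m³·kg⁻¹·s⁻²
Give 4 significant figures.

One Planck area: A_P = ℏG/c³ = 2.613 × 10^-70 m².
8.80 × 10^4 × 2.613 × 10^-70 m² = 2.299 × 10^-65 m²

2.299 × 10^-65 m²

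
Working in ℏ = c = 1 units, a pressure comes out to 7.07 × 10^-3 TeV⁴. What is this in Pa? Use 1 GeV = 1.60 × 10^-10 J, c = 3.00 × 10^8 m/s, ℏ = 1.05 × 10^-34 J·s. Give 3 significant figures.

1.48 × 10^47 Pa

Pressure is [E]/[L]³ = [E]⁴/(ℏc)³.
1 GeV⁴ → 1/(ℏc)³ × (1 GeV in J)⁴ = 2.10 × 10^37 Pa.
Convert the energy scale: 7.07 × 10^-3 TeV⁴ = 7.07 × 10^9 GeV⁴.
Result: 7.07 × 10^9 × 2.10 × 10^37 = 1.48 × 10^47 Pa.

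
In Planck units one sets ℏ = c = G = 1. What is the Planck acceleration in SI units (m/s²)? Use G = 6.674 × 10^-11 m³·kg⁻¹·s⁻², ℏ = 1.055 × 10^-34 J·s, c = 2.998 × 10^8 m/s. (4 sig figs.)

a_P = √(c⁷/(ℏG))
  = √(3.092 × 10^103)
  = 5.560 × 10^51 m/s²

5.560 × 10^51 m/s²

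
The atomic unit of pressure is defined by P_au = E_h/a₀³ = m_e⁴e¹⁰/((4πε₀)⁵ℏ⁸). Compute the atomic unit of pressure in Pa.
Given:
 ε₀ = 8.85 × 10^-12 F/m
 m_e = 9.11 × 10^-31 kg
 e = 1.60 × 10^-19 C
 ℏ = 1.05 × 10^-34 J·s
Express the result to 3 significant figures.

3.01 × 10^13 Pa

P_au = E_h/a₀³ = m_e⁴e¹⁰/((4πε₀)⁵ℏ⁸)
E_h = 4.38 × 10^-18 J
a₀ = 5.26 × 10^-11 m
E_h/a₀³ = 3.01 × 10^13 Pa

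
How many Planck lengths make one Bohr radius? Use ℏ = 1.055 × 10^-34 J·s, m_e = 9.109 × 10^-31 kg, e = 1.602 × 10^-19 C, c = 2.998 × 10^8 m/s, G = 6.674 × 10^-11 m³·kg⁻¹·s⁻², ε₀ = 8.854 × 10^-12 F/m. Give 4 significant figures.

Bohr radius: a₀ = 4πε₀ℏ²/(m_e e²) = 5.297 × 10^-11 m
Planck length: ℓ_P = √(ℏG/c³) = 1.616 × 10^-35 m
ratio = 5.297 × 10^-11 / 1.616 × 10^-35 = 3.277 × 10^24

3.277 × 10^24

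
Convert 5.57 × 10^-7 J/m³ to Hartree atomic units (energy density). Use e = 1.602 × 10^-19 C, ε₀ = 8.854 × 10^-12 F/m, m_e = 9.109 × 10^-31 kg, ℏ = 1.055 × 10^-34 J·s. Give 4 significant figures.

atomic unit of energy density: u_au = E_h/a₀³ = m_e⁴e¹⁰/((4πε₀)⁵ℏ⁸) = 2.929 × 10^13 J/m³.
5.57 × 10^-7 / 2.929 × 10^13 = 1.902 × 10^-20

1.902 × 10^-20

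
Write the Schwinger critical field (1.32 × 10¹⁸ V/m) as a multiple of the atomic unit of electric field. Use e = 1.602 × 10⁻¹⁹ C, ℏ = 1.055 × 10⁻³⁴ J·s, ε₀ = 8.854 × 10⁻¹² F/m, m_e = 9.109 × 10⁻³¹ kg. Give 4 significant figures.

2.573 × 10⁶

atomic unit of electric field: E_au = E_h/(e a₀) = m_e²e⁵/((4πε₀)³ℏ⁴) = 5.131 × 10¹¹ V/m.
1.32 × 10¹⁸ / 5.131 × 10¹¹ = 2.573 × 10⁶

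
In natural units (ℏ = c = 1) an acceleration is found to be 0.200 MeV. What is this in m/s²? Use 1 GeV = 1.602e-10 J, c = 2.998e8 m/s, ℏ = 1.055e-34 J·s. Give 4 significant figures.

Acceleration is [L]/[T]² = c·[E]/ℏ.
1 GeV → c/ℏ × (1 GeV in J) = 4.552e32 m/s².
Convert the energy scale: 0.200 MeV = 2.00e-4 GeV.
Result: 2.00e-4 × 4.552e32 = 9.105e28 m/s².

9.105e28 m/s²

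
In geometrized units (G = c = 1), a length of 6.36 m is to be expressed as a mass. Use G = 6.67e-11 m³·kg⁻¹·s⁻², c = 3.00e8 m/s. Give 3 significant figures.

Length → mass via c²/G.
6.36 m × (c²/G) = 8.58e27 kg

8.58e27 kg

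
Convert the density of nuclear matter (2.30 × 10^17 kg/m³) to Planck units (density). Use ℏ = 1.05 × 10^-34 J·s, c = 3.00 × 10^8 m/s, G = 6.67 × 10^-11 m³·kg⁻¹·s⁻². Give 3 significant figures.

4.42 × 10^-80

Planck density: ρ_P = c⁵/(ℏG²) = 5.20 × 10^96 kg/m³.
2.30 × 10^17 / 5.20 × 10^96 = 4.42 × 10^-80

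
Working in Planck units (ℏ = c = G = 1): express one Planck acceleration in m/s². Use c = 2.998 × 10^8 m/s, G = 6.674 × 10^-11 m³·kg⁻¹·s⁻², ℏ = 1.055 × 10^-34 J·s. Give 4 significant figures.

5.560 × 10^51 m/s²

From ℏ = c = G = 1 the acceleration scale is a_P = √(c⁷/(ℏG)).
  = √(3.092 × 10^103)
  = 5.560 × 10^51 m/s²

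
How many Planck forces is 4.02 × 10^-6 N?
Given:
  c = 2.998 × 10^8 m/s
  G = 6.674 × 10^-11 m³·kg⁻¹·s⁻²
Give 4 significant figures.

3.321 × 10^-50

Planck force: F_P = c⁴/G = 1.210 × 10^44 N.
4.02 × 10^-6 / 1.210 × 10^44 = 3.321 × 10^-50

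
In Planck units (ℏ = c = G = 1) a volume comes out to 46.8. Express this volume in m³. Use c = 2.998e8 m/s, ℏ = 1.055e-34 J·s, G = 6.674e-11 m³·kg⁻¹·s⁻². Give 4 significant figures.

One Planck volume: V_P = (ℏG/c³)^(3/2) = 4.224e-105 m³.
46.8 × 4.224e-105 m³ = 1.977e-103 m³

1.977e-103 m³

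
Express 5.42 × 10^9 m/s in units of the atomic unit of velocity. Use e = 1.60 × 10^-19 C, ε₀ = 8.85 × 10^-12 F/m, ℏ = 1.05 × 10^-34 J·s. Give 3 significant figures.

atomic unit of velocity: v_au = e²/(4πε₀ℏ) = 2.19 × 10^6 m/s.
5.42 × 10^9 / 2.19 × 10^6 = 2.47 × 10^3

2.47 × 10^3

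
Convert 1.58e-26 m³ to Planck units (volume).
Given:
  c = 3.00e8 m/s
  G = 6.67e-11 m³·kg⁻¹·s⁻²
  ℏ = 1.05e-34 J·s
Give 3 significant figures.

Planck volume: V_P = (ℏG/c³)^(3/2) = 4.18e-105 m³.
1.58e-26 / 4.18e-105 = 3.78e78

3.78e78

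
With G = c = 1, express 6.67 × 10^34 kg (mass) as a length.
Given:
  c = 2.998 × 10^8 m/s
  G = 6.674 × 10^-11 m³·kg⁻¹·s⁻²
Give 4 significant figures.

In G = c = 1 units mass has dimensions of length; the conversion factor is G/c².
6.67 × 10^34 kg × (G/c²) = 4.953 × 10^7 m

4.953 × 10^7 m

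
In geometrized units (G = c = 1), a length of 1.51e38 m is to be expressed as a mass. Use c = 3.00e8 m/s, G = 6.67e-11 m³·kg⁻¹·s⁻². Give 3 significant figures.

2.04e65 kg

Length → mass via c²/G.
1.51e38 m × (c²/G) = 2.04e65 kg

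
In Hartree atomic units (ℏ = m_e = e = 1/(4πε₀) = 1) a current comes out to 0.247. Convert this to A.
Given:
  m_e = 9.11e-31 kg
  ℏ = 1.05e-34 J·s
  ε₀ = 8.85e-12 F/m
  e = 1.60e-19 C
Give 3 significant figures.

1.65e-3 A

One atomic unit of electric current: I_au = e E_h/ℏ = m_e e⁵/((4πε₀)²ℏ³) = 6.67e-3 A.
0.247 × 6.67e-3 A = 1.65e-3 A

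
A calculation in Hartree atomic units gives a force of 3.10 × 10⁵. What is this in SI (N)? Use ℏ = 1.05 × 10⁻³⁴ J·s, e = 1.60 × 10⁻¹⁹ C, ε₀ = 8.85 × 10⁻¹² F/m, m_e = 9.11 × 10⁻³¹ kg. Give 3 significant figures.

0.0258 N

One atomic unit of force: F_au = E_h/a₀ = m_e²e⁶/((4πε₀)³ℏ⁴) = 8.33 × 10⁻⁸ N.
3.10 × 10⁵ × 8.33 × 10⁻⁸ N = 0.0258 N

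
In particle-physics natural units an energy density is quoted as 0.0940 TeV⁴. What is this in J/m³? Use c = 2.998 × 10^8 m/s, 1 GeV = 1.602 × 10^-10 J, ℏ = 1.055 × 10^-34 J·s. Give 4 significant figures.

[E]/[L]³ = [E]⁴/(ℏc)³; restore (ℏc)⁻³.
1 GeV⁴ → 1/(ℏc)³ × (1 GeV in J)⁴ = 2.082 × 10^37 J/m³.
Convert the energy scale: 0.0940 TeV⁴ = 9.40 × 10^10 GeV⁴.
Result: 9.40 × 10^10 × 2.082 × 10^37 = 1.957 × 10^48 J/m³.

1.957 × 10^48 J/m³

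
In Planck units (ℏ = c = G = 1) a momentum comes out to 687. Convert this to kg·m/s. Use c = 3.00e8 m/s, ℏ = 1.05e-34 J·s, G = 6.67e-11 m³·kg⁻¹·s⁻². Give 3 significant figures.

4.48e3 kg·m/s

One Planck momentum: p_P = √(ℏc³/G) = 6.52 kg·m/s.
687 × 6.52 kg·m/s = 4.48e3 kg·m/s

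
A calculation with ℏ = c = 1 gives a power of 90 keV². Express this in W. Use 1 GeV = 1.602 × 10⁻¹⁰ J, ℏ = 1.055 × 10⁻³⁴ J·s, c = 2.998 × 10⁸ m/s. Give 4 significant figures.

2.189 × 10⁴ W

Power is [E]/[T] = [E]²/ℏ.
1 GeV² → 1/ℏ × (1 GeV in J)² = 2.433 × 10¹⁴ W.
Convert the energy scale: 90 keV² = 9.00 × 10⁻¹¹ GeV².
Result: 9.00 × 10⁻¹¹ × 2.433 × 10¹⁴ = 2.189 × 10⁴ W.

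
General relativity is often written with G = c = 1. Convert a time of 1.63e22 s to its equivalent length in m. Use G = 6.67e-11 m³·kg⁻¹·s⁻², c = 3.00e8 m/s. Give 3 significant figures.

4.89e30 m

Time → length via c.
1.63e22 s × (c) = 4.89e30 m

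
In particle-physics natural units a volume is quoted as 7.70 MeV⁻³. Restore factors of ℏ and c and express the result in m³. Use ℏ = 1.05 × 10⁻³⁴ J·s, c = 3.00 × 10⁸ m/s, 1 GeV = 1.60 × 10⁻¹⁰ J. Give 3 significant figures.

5.88 × 10⁻³⁸ m³

Volume is [L]³ = [E]⁻³·(ℏc)³.
1 GeV⁻³ → (ℏc)³ × (1 GeV in J)⁻³ = 7.63 × 10⁻⁴⁸ m³.
Convert the energy scale: 7.70 MeV⁻³ = 7.70 × 10⁹ GeV⁻³.
Result: 7.70 × 10⁹ × 7.63 × 10⁻⁴⁸ = 5.88 × 10⁻³⁸ m³.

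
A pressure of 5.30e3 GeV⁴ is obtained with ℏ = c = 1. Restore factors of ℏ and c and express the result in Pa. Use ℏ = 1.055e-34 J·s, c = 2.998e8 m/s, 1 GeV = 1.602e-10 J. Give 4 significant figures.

Pressure is [E]/[L]³ = [E]⁴/(ℏc)³.
1 GeV⁴ → 1/(ℏc)³ × (1 GeV in J)⁴ = 2.082e37 Pa.
Result: 5.30e3 × 2.082e37 = 1.103e41 Pa.

1.103e41 Pa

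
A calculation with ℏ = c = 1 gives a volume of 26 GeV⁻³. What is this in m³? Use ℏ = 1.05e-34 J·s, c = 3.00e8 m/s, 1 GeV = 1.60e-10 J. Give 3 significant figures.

1.98e-46 m³

Volume is [L]³ = [E]⁻³·(ℏc)³.
1 GeV⁻³ → (ℏc)³ × (1 GeV in J)⁻³ = 7.63e-48 m³.
Result: 26 × 7.63e-48 = 1.98e-46 m³.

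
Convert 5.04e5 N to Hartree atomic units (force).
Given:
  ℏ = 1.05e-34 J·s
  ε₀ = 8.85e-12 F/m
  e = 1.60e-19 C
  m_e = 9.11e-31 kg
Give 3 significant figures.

atomic unit of force: F_au = E_h/a₀ = m_e²e⁶/((4πε₀)³ℏ⁴) = 8.33e-8 N.
5.04e5 / 8.33e-8 = 6.05e12

6.05e12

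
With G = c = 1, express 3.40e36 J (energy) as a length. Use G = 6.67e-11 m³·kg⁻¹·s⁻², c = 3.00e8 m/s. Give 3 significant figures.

Energy → length via G/c⁴.
3.40e36 J × (G/c⁴) = 2.80e-8 m

2.80e-8 m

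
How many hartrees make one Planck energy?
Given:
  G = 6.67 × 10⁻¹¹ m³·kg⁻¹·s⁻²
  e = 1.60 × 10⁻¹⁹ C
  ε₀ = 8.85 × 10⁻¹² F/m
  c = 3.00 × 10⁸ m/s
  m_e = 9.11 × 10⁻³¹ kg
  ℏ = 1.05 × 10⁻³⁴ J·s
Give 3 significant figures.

Planck energy: E_P = √(ℏc⁵/G) = 1.96 × 10⁹ J
hartree: E_h = m_e e⁴/(4πε₀ℏ)² = 4.38 × 10⁻¹⁸ J
ratio = 1.96 × 10⁹ / 4.38 × 10⁻¹⁸ = 4.47 × 10²⁶

4.47 × 10²⁶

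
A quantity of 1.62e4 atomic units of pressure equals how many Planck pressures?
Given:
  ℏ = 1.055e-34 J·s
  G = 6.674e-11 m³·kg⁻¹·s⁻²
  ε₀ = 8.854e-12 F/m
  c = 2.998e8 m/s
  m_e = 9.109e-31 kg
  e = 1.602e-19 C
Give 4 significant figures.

1.024e-96

atomic unit of pressure: P_au = E_h/a₀³ = m_e⁴e¹⁰/((4πε₀)⁵ℏ⁸) = 2.929e13 Pa
Planck pressure: p_P = c⁷/(ℏG²) = 4.632e113 Pa
1.62e4 × 2.929e13 / 4.632e113 = 1.024e-96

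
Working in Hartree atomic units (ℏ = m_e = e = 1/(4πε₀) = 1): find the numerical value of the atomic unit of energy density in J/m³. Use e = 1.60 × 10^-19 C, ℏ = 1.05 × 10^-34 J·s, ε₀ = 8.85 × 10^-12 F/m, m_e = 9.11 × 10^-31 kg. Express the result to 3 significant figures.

3.01 × 10^13 J/m³

Dimensional analysis gives u_au = E_h/a₀³ = m_e⁴e¹⁰/((4πε₀)⁵ℏ⁸).
E_h = 4.38 × 10^-18 J
a₀ = 5.26 × 10^-11 m
E_h/a₀³ = 3.01 × 10^13 J/m³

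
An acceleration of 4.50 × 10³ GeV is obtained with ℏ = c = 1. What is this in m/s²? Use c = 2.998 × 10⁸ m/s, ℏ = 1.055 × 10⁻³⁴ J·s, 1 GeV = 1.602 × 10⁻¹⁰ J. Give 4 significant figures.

2.049 × 10³⁶ m/s²

Acceleration is [L]/[T]² = c·[E]/ℏ.
1 GeV → c/ℏ × (1 GeV in J) = 4.552 × 10³² m/s².
Result: 4.50 × 10³ × 4.552 × 10³² = 2.049 × 10³⁶ m/s².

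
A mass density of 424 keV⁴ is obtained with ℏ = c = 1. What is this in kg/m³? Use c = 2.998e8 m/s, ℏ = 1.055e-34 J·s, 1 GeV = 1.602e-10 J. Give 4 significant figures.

0.09820 kg/m³

Mass density is [E]/(c²[L]³) = [E]⁴/(ℏ³c⁵).
1 GeV⁴ → 1/(ℏ³c⁵) × (1 GeV in J)⁴ = 2.316e20 kg/m³.
Convert the energy scale: 424 keV⁴ = 4.24e-22 GeV⁴.
Result: 4.24e-22 × 2.316e20 = 0.09820 kg/m³.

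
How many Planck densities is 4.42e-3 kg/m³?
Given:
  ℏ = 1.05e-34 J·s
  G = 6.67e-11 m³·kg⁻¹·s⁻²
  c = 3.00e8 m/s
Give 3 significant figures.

Planck density: ρ_P = c⁵/(ℏG²) = 5.20e96 kg/m³.
4.42e-3 / 5.20e96 = 8.50e-100

8.50e-100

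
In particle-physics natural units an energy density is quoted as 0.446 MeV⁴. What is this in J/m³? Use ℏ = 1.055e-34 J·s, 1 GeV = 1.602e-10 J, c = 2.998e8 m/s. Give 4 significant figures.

[E]/[L]³ = [E]⁴/(ℏc)³; restore (ℏc)⁻³.
1 GeV⁴ → 1/(ℏc)³ × (1 GeV in J)⁴ = 2.082e37 J/m³.
Convert the energy scale: 0.446 MeV⁴ = 4.46e-13 GeV⁴.
Result: 4.46e-13 × 2.082e37 = 9.284e24 J/m³.

9.284e24 J/m³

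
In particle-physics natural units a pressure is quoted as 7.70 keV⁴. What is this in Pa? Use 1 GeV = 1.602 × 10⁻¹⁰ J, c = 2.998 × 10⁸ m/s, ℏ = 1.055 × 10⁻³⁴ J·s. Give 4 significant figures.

Pressure is [E]/[L]³ = [E]⁴/(ℏc)³.
1 GeV⁴ → 1/(ℏc)³ × (1 GeV in J)⁴ = 2.082 × 10³⁷ Pa.
Convert the energy scale: 7.70 keV⁴ = 7.70 × 10⁻²⁴ GeV⁴.
Result: 7.70 × 10⁻²⁴ × 2.082 × 10³⁷ = 1.603 × 10¹⁴ Pa.

1.603 × 10¹⁴ Pa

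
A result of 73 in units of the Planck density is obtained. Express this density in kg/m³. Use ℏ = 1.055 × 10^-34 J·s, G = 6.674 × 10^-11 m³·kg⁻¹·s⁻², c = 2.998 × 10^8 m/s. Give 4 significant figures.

One Planck density: ρ_P = c⁵/(ℏG²) = 5.154 × 10^96 kg/m³.
73 × 5.154 × 10^96 kg/m³ = 3.762 × 10^98 kg/m³

3.762 × 10^98 kg/m³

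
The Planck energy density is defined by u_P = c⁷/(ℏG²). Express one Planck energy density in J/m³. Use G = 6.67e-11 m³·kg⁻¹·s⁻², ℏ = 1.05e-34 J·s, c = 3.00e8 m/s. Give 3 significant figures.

u_P = c⁷/(ℏG²)
  = 2.19e59 / 4.67e-55
  = 4.68e113 J/m³

4.68e113 J/m³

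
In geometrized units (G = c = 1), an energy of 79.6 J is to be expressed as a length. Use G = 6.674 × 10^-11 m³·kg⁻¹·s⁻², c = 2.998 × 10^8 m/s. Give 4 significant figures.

6.576 × 10^-43 m

Energy → length via G/c⁴.
79.6 J × (G/c⁴) = 6.576 × 10^-43 m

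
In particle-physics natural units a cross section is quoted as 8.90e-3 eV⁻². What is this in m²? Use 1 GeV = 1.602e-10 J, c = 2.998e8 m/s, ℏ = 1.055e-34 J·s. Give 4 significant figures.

Area is [L]² = [E]⁻²·(ℏc)²; restore (ℏc)².
1 GeV⁻² → (ℏc)² × (1 GeV in J)⁻² = 3.898e-32 m².
Convert the energy scale: 8.90e-3 eV⁻² = 8.90e15 GeV⁻².
Result: 8.90e15 × 3.898e-32 = 3.469e-16 m².

3.469e-16 m²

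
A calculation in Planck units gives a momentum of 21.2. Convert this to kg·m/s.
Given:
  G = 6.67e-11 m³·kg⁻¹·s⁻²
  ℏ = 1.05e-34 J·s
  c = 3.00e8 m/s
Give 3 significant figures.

138 kg·m/s

One Planck momentum: p_P = √(ℏc³/G) = 6.52 kg·m/s.
21.2 × 6.52 kg·m/s = 138 kg·m/s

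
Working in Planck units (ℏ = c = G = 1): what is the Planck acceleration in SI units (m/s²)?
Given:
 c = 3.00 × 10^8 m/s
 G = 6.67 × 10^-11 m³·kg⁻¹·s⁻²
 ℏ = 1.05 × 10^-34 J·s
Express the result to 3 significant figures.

The unique combination of the constants set to 1 with dimensions of acceleration is a_P = √(c⁷/(ℏG)).
  = √(3.12 × 10^103)
  = 5.59 × 10^51 m/s²

5.59 × 10^51 m/s²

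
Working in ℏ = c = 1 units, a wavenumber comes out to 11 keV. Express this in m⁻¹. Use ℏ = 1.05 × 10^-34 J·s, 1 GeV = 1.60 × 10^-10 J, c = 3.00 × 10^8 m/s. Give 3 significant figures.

5.59 × 10^10 m⁻¹

Inverse length is [E]/(ℏc).
1 GeV → 1/(ℏc) × (1 GeV in J) = 5.08 × 10^15 m⁻¹.
Convert the energy scale: 11 keV = 1.10 × 10^-5 GeV.
Result: 1.10 × 10^-5 × 5.08 × 10^15 = 5.59 × 10^10 m⁻¹.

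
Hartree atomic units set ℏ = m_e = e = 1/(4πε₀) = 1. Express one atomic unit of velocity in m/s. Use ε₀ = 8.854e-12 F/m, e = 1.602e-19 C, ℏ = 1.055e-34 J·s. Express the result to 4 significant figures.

The unique combination of the constants set to 1 with dimensions of velocity is v_au = e²/(4πε₀ℏ).
  = 2.566e-38 / 1.174e-44
  = 2.186e6 m/s

2.186e6 m/s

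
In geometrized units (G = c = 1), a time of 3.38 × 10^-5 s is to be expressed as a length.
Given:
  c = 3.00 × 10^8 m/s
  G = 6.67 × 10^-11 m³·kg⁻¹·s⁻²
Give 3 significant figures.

Time → length via c.
3.38 × 10^-5 s × (c) = 1.01 × 10^4 m

1.01 × 10^4 m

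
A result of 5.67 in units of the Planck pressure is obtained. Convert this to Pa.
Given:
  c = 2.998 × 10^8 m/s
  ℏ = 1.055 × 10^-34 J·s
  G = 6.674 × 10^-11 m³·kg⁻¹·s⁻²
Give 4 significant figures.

2.627 × 10^114 Pa

One Planck pressure: p_P = c⁷/(ℏG²) = 4.632 × 10^113 Pa.
5.67 × 4.632 × 10^113 Pa = 2.627 × 10^114 Pa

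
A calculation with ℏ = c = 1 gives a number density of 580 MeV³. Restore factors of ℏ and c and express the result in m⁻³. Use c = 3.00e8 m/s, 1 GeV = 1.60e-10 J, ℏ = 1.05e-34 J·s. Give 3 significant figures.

7.60e40 m⁻³

Number density is [L]⁻³ = [E]³/(ℏc)³.
1 GeV³ → 1/(ℏc)³ × (1 GeV in J)³ = 1.31e47 m⁻³.
Convert the energy scale: 580 MeV³ = 5.80e-7 GeV³.
Result: 5.80e-7 × 1.31e47 = 7.60e40 m⁻³.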